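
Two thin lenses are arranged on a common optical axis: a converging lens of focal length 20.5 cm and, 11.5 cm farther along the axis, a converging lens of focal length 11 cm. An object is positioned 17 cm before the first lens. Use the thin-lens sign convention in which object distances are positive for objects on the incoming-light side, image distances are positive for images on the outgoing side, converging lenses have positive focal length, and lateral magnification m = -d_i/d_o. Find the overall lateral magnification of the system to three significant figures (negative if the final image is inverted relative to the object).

Applying the thin-lens equation to the first lens, 1/20.5 = 1/17 + 1/d_i1, which gives d_i1 = -99.571 cm.
Its lateral magnification is m_1 = -d_i1/d_o1 = -(-99.571)/17 = 5.8571.
With d_i1 < 0 the first image is virtual and lies on the object side; the object distance for lens 2 is d_o2 = 11.5 - (-99.571) = 111.071 cm.
Applying the thin-lens equation again with f_2 = 11 cm and d_o2 = 111.071 cm gives d_i2 = 12.209 cm.
m_2 = -(12.209)/(111.071) = -0.1099.
The system's lateral magnification is m_1 m_2 = (5.8571)(-0.1099) = -0.6438.

-0.644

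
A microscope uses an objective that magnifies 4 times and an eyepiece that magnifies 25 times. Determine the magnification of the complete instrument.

The overall magnification of a compound microscope is the product of the objective and eyepiece magnifications:
M = M_obj x M_eye = 4 x 25 = 100.

100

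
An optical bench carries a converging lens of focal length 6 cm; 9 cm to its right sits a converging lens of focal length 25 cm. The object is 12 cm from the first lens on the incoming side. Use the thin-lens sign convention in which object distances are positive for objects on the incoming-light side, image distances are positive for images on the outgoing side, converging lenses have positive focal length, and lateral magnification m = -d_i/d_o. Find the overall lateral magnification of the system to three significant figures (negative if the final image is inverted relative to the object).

-0.893

First lens: d_i1 = 1/(1/6 - 1/12) = 12.000 cm.
m_1 = -(12.000)/12 = -1.0000.
This image would form 12.000 cm past lens 1, i.e. 3.000 cm beyond lens 2, so it is a virtual object for lens 2: d_o2 = 9 - 12.000 = -3.000 cm.
Second lens: d_i2 = 1/(1/25 - 1/(-3.000)) = 2.679 cm.
m_2 = -(2.679)/(-3.000) = 0.8929.
Total m = m_1 x m_2 = (-1.0000)(0.8929) = -0.8929.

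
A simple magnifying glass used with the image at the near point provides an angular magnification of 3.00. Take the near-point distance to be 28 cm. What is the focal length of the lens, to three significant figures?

14.0 cm

For the image at the near point, M = 1 + D/f.
f = D/(M - 1) = 28/(3.0 - 1) = 14.000 cm.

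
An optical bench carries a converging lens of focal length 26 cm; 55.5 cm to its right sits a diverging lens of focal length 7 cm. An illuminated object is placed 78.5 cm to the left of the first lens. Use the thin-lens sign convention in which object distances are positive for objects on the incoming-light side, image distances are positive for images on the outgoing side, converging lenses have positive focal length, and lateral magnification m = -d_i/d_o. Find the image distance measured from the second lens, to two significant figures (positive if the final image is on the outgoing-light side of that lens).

-4.9 cm

First lens: d_i1 = 1/(1/26 - 1/78.5) = 38.876 cm.
That image sits 16.624 cm in front of the second lens, so d_o2 = 16.624 cm.
Second lens: d_i2 = 1/(1/(-7) - 1/(16.624)) = -4.926 cm.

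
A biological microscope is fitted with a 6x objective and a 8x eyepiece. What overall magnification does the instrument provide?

48

The overall magnification of a compound microscope is the product of the objective and eyepiece magnifications:
M = M_obj x M_eye = 6 x 8 = 48.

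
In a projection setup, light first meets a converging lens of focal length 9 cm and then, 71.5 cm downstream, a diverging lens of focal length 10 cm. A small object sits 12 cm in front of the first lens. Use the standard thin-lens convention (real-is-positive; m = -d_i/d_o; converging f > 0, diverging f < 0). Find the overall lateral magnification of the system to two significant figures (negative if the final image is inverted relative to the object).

Applying the thin-lens equation to the first lens, 1/9 = 1/12 + 1/d_i1, which gives d_i1 = 36.000 cm.
Its lateral magnification is m_1 = -d_i1/d_o1 = -(36.000)/12 = -3.0000.
That image sits 35.500 cm in front of the second lens, so d_o2 = 35.500 cm.
Applying the thin-lens equation again with f_2 = -10 cm and d_o2 = 35.500 cm gives d_i2 = -7.802 cm.
m_2 = -(-7.802)/(35.500) = 0.2198.
The system's lateral magnification is m_1 m_2 = (-3.0000)(0.2198) = -0.6593.

-0.66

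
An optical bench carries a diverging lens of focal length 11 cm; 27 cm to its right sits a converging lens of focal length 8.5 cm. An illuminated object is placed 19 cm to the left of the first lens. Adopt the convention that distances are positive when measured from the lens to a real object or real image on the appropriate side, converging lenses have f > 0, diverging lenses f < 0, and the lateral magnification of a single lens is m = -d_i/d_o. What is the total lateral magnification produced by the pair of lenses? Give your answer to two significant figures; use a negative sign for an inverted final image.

Applying the thin-lens equation to the first lens, 1/(-11) = 1/19 + 1/d_i1, which gives d_i1 = -6.967 cm.
Its lateral magnification is m_1 = -d_i1/d_o1 = -(-6.967)/19 = 0.3667.
The intermediate image is virtual, 6.967 cm to the left of lens 1, so d_o2 = L - d_i1 = 27 - (-6.967) = 33.967 cm.
Applying the thin-lens equation again with f_2 = 8.5 cm and d_o2 = 33.967 cm gives d_i2 = 11.337 cm.
m_2 = -(11.337)/(33.967) = -0.3338.
The system's lateral magnification is m_1 m_2 = (0.3667)(-0.3338) = -0.1224.

-0.12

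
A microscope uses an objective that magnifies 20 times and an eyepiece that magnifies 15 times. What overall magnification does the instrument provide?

The overall magnification of a compound microscope is the product of the objective and eyepiece magnifications:
M = M_obj x M_eye = 20 x 15 = 300.

300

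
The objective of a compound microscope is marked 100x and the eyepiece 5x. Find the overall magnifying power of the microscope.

500

The overall magnification of a compound microscope is the product of the objective and eyepiece magnifications:
M = M_obj x M_eye = 100 x 5 = 500.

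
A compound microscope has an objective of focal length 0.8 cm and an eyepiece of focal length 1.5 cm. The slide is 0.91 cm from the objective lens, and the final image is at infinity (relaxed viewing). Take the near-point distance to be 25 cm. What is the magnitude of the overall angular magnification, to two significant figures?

120

Objective: 1/d_i = 1/f_obj - 1/d_o = 1/0.8 - 1/0.91 = 0.15110 cm^-1, so d_i = 6.618 cm.
m_obj = -d_i/d_o = -6.618/0.91 = -7.273.
Eyepiece angular magnification (image at infinity): M_eye = D/f_e = 25/1.5 = 16.667.
Overall M = m_obj x M_eye = (-7.273)(16.667) = -121.21.
|M| = 121.21.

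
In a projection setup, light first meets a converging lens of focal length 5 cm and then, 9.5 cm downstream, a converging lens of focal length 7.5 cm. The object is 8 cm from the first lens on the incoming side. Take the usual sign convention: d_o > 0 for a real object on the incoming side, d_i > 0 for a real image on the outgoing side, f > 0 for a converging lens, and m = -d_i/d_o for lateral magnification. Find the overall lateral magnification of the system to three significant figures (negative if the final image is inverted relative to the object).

First lens: d_i1 = 1/(1/5 - 1/8) = 13.333 cm.
m_1 = -(13.333)/8 = -1.6667.
This image would form 13.333 cm past lens 1, i.e. 3.833 cm beyond lens 2, so it is a virtual object for lens 2: d_o2 = 9.5 - 13.333 = -3.833 cm.
Second lens: d_i2 = 1/(1/7.5 - 1/(-3.833)) = 2.537 cm.
m_2 = -(2.537)/(-3.833) = 0.6618.
The system's lateral magnification is m_1 m_2 = (-1.6667)(0.6618) = -1.1029.

-1.10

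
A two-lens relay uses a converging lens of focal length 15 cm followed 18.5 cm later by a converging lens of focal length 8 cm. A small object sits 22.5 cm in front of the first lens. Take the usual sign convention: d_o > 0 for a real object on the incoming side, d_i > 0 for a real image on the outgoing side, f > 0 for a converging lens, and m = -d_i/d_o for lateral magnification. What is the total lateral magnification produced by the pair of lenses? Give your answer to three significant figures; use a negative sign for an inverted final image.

-0.464

Lens 1: 1/d_i1 = 1/f_1 - 1/d_o1 = 1/15 - 1/22.5 = 0.02222 cm^-1, so d_i1 = 45.000 cm.
m_1 = -(45.000)/22.5 = -2.0000.
This image would form 45.000 cm past lens 1, i.e. 26.500 cm beyond lens 2, so it is a virtual object for lens 2: d_o2 = 18.5 - 45.000 = -26.500 cm.
Lens 2: 1/d_i2 = 1/f_2 - 1/d_o2 = 1/8 - 1/(-26.500) = 0.16274 cm^-1, so d_i2 = 6.145 cm.
m_2 = -(6.145)/(-26.500) = 0.2319.
Total m = m_1 x m_2 = (-2.0000)(0.2319) = -0.4638.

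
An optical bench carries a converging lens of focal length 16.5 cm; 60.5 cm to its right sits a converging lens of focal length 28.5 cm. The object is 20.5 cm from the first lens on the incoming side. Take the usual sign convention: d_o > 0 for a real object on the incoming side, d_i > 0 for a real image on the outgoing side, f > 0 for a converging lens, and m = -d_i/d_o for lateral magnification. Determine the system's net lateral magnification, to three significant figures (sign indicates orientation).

Lens 1: 1/d_i1 = 1/f_1 - 1/d_o1 = 1/16.5 - 1/20.5 = 0.01183 cm^-1, so d_i1 = 84.562 cm.
m_1 = -(84.562)/20.5 = -4.1250.
This image would form 84.562 cm past lens 1, i.e. 24.062 cm beyond lens 2, so it is a virtual object for lens 2: d_o2 = 60.5 - 84.562 = -24.062 cm.
Lens 2: 1/d_i2 = 1/f_2 - 1/d_o2 = 1/28.5 - 1/(-24.062) = 0.07665 cm^-1, so d_i2 = 13.047 cm.
m_2 = -(13.047)/(-24.062) = 0.5422.
Total m = m_1 x m_2 = (-4.1250)(0.5422) = -2.2366.

-2.24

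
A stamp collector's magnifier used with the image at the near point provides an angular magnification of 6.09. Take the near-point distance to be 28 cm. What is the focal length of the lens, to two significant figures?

For the image at the near point, M = 1 + D/f.
f = D/(M - 1) = 28/(6.09 - 1) = 5.501 cm.

5.5 cm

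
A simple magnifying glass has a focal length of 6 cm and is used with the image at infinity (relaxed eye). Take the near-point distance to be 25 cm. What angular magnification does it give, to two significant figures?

M = D/f = 25/6 = 4.167.

4.2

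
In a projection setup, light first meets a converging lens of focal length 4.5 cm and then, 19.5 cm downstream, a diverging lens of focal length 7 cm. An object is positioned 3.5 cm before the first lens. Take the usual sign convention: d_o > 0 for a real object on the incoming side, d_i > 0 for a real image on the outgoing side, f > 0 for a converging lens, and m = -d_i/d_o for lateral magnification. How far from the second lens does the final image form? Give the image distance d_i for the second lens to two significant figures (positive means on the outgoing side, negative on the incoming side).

Applying the thin-lens equation to the first lens, 1/4.5 = 1/3.5 + 1/d_i1, which gives d_i1 = -15.750 cm.
The intermediate image is virtual, 15.750 cm to the left of lens 1, so d_o2 = L - d_i1 = 19.5 - (-15.750) = 35.250 cm.
Applying the thin-lens equation again with f_2 = -7 cm and d_o2 = 35.250 cm gives d_i2 = -5.840 cm.

-5.8 cm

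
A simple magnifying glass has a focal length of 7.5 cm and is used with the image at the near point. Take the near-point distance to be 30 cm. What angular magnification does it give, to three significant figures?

M = 1 + D/f = 1 + 30/7.5 = 5.000.

5.00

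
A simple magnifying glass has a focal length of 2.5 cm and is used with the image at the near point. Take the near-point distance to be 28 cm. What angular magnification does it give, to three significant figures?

M = 1 + D/f = 1 + 28/2.5 = 12.200.

12.2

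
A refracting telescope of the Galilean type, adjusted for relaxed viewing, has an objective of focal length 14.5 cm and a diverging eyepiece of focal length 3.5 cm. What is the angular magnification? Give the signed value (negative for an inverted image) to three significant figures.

M = -f_obj/f_eye = -14.5/(-3.5) = 4.143.

4.14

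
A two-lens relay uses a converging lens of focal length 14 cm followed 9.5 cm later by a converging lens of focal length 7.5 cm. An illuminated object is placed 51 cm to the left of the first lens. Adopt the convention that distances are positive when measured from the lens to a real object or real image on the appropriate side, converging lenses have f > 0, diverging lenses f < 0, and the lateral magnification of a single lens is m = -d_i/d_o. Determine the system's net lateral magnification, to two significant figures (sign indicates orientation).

Lens 1: 1/d_i1 = 1/f_1 - 1/d_o1 = 1/14 - 1/51 = 0.05182 cm^-1, so d_i1 = 19.297 cm.
m_1 = -(19.297)/51 = -0.3784.
Since 19.297 cm > 9.5 cm, the first image lies past the second lens and serves as a virtual object: d_o2 = L - d_i1 = -9.797 cm.
Lens 2: 1/d_i2 = 1/f_2 - 1/d_o2 = 1/7.5 - 1/(-9.797) = 0.23540 cm^-1, so d_i2 = 4.248 cm.
m_2 = -(4.248)/(-9.797) = 0.4336.
Overall magnification: m = m_1 m_2 = -0.1641.

-0.16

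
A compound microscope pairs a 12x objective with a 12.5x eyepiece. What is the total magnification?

The overall magnification of a compound microscope is the product of the objective and eyepiece magnifications:
M = M_obj x M_eye = 12 x 12.5 = 150.

150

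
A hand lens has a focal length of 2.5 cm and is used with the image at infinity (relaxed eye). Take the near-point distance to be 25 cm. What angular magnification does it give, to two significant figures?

10

M = D/f = 25/2.5 = 10.000.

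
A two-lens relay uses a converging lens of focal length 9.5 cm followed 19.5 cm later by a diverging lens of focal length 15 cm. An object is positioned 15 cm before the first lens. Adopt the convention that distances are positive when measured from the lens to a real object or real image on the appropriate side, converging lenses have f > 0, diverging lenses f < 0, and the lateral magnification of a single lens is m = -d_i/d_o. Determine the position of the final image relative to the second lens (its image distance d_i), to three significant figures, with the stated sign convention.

11.2 cm

Applying the thin-lens equation to the first lens, 1/9.5 = 1/15 + 1/d_i1, which gives d_i1 = 25.909 cm.
This image would form 25.909 cm past lens 1, i.e. 6.409 cm beyond lens 2, so it is a virtual object for lens 2: d_o2 = 19.5 - 25.909 = -6.409 cm.
Applying the thin-lens equation again with f_2 = -15 cm and d_o2 = -6.409 cm gives d_i2 = 11.190 cm.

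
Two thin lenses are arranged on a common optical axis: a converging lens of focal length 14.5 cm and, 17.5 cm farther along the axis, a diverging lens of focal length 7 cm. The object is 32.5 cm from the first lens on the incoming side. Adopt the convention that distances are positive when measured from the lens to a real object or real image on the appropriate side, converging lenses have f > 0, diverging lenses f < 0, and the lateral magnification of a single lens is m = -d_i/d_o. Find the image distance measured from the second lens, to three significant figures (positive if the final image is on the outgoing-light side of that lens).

First lens: d_i1 = 1/(1/14.5 - 1/32.5) = 26.181 cm.
Since 26.181 cm > 17.5 cm, the first image lies past the second lens and serves as a virtual object: d_o2 = L - d_i1 = -8.681 cm.
Second lens: d_i2 = 1/(1/(-7) - 1/(-8.681)) = -36.157 cm.

-36.2 cm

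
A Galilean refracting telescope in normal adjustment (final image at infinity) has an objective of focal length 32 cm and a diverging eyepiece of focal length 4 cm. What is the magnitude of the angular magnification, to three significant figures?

8.00

|M| = f_obj/|f_eye| = 32/4 = 8.000.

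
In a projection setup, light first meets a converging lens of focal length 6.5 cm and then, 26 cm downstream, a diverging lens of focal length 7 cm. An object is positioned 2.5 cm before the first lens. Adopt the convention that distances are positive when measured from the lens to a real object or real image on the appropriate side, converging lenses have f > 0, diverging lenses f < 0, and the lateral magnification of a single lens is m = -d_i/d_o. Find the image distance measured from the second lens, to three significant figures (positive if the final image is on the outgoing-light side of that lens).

Applying the thin-lens equation to the first lens, 1/6.5 = 1/2.5 + 1/d_i1, which gives d_i1 = -4.062 cm.
The intermediate image is virtual, 4.062 cm to the left of lens 1, so d_o2 = L - d_i1 = 26 - (-4.062) = 30.062 cm.
Applying the thin-lens equation again with f_2 = -7 cm and d_o2 = 30.062 cm gives d_i2 = -5.678 cm.

-5.68 cm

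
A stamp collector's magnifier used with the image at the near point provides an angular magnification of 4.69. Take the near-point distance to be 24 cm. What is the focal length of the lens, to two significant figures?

6.5 cm

For the image at the near point, M = 1 + D/f.
f = D/(M - 1) = 24/(4.69 - 1) = 6.504 cm.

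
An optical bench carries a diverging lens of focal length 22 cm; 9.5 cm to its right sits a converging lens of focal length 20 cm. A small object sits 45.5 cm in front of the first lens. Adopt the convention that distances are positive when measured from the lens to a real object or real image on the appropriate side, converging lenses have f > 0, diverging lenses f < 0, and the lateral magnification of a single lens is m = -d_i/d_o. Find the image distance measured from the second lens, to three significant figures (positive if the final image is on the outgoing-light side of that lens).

112 cm

Applying the thin-lens equation to the first lens, 1/(-22) = 1/45.5 + 1/d_i1, which gives d_i1 = -14.830 cm.
The intermediate image is virtual, 14.830 cm to the left of lens 1, so d_o2 = L - d_i1 = 9.5 - (-14.830) = 24.330 cm.
Applying the thin-lens equation again with f_2 = 20 cm and d_o2 = 24.330 cm gives d_i2 = 112.387 cm.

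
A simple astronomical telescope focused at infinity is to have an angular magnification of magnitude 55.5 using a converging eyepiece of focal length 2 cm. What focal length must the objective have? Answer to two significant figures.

|M| = f_obj/|f_eye|, so f_obj = |M| x |f_eye| = 55.5 x 2 = 111.000 cm.

110 cm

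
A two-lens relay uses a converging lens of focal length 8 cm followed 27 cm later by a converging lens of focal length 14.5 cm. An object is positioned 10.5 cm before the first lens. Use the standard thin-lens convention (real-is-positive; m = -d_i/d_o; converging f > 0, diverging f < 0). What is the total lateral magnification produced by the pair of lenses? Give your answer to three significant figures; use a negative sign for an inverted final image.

-2.20

Applying the thin-lens equation to the first lens, 1/8 = 1/10.5 + 1/d_i1, which gives d_i1 = 33.600 cm.
Its lateral magnification is m_1 = -d_i1/d_o1 = -(33.600)/10.5 = -3.2000.
This image would form 33.600 cm past lens 1, i.e. 6.600 cm beyond lens 2, so it is a virtual object for lens 2: d_o2 = 27 - 33.600 = -6.600 cm.
Applying the thin-lens equation again with f_2 = 14.5 cm and d_o2 = -6.600 cm gives d_i2 = 4.536 cm.
m_2 = -(4.536)/(-6.600) = 0.6872.
The system's lateral magnification is m_1 m_2 = (-3.2000)(0.6872) = -2.1991.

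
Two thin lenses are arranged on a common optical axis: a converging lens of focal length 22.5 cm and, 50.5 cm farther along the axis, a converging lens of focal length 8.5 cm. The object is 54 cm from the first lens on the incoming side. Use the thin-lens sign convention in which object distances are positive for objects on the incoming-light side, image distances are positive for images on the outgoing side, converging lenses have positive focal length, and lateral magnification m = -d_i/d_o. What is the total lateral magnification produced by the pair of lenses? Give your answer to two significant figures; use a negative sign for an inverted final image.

1.8

Applying the thin-lens equation to the first lens, 1/22.5 = 1/54 + 1/d_i1, which gives d_i1 = 38.571 cm.
Its lateral magnification is m_1 = -d_i1/d_o1 = -(38.571)/54 = -0.7143.
Object distance for lens 2: d_o2 = 50.5 - 38.571 = 11.929 cm.
Applying the thin-lens equation again with f_2 = 8.5 cm and d_o2 = 11.929 cm gives d_i2 = 29.573 cm.
m_2 = -(29.573)/(11.929) = -2.4792.
Total m = m_1 x m_2 = (-0.7143)(-2.4792) = 1.7708.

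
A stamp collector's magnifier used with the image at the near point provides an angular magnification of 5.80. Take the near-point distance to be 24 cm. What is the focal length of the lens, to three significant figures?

5.00 cm

For the image at the near point, M = 1 + D/f.
f = D/(M - 1) = 24/(5.8 - 1) = 5.000 cm.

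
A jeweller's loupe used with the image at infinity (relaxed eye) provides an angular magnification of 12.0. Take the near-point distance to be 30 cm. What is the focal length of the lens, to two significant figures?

For the image at infinity, M = D/f.
f = D/M = 30/12.0 = 2.500 cm.

2.5 cm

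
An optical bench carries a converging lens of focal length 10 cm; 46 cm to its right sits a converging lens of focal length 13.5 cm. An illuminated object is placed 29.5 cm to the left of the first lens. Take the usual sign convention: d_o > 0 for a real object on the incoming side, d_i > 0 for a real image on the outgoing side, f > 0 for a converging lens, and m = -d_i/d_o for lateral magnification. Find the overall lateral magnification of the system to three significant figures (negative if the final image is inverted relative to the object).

0.399

Applying the thin-lens equation to the first lens, 1/10 = 1/29.5 + 1/d_i1, which gives d_i1 = 15.128 cm.
Its lateral magnification is m_1 = -d_i1/d_o1 = -(15.128)/29.5 = -0.5128.
Object distance for lens 2: d_o2 = 46 - 15.128 = 30.872 cm.
Applying the thin-lens equation again with f_2 = 13.5 cm and d_o2 = 30.872 cm gives d_i2 = 23.991 cm.
m_2 = -(23.991)/(30.872) = -0.7771.
Total m = m_1 x m_2 = (-0.5128)(-0.7771) = 0.3985.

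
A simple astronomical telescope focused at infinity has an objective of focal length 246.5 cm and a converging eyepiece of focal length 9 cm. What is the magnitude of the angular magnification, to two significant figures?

27

|M| = f_obj/|f_eye| = 246.5/9 = 27.389.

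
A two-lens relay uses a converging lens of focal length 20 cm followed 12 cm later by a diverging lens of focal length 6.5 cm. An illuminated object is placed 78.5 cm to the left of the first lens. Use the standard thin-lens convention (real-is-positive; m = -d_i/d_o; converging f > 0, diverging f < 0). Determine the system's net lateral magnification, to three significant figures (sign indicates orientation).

First lens: d_i1 = 1/(1/20 - 1/78.5) = 26.838 cm.
m_1 = -(26.838)/78.5 = -0.3419.
This image would form 26.838 cm past lens 1, i.e. 14.838 cm beyond lens 2, so it is a virtual object for lens 2: d_o2 = 12 - 26.838 = -14.838 cm.
Second lens: d_i2 = 1/(1/(-6.5) - 1/(-14.838)) = -11.567 cm.
m_2 = -(-11.567)/(-14.838) = -0.7796.
The system's lateral magnification is m_1 m_2 = (-0.3419)(-0.7796) = 0.2665.

0.267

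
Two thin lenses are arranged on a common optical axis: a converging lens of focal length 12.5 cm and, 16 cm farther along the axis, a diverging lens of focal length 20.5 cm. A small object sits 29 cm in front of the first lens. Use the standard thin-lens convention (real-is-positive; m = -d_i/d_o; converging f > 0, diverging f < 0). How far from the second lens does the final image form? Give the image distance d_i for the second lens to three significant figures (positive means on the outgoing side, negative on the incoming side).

Lens 1: 1/d_i1 = 1/f_1 - 1/d_o1 = 1/12.5 - 1/29 = 0.04552 cm^-1, so d_i1 = 21.970 cm.
This image would form 21.970 cm past lens 1, i.e. 5.970 cm beyond lens 2, so it is a virtual object for lens 2: d_o2 = 16 - 21.970 = -5.970 cm.
Lens 2: 1/d_i2 = 1/f_2 - 1/d_o2 = 1/(-20.5) - 1/(-5.970) = 0.11873 cm^-1, so d_i2 = 8.422 cm.

8.42 cm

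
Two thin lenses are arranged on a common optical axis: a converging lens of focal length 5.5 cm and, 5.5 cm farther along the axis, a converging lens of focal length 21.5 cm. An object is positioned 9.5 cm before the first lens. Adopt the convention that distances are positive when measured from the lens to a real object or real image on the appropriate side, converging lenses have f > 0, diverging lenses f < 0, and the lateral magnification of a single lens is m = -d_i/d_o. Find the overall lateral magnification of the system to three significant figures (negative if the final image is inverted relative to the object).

-1.02

First lens: d_i1 = 1/(1/5.5 - 1/9.5) = 13.062 cm.
m_1 = -(13.062)/9.5 = -1.3750.
Since 13.062 cm > 5.5 cm, the first image lies past the second lens and serves as a virtual object: d_o2 = L - d_i1 = -7.562 cm.
Second lens: d_i2 = 1/(1/21.5 - 1/(-7.562)) = 5.595 cm.
m_2 = -(5.595)/(-7.562) = 0.7398.
Overall magnification: m = m_1 m_2 = -1.0172.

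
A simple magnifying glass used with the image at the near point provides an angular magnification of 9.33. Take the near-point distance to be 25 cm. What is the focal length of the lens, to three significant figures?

3.00 cm

For the image at the near point, M = 1 + D/f.
f = D/(M - 1) = 25/(9.33 - 1) = 3.001 cm.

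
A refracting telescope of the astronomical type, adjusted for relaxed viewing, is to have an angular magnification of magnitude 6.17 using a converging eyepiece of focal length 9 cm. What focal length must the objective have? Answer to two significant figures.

56 cm

|M| = f_obj/|f_eye|, so f_obj = |M| x |f_eye| = 6.17 x 9 = 55.530 cm.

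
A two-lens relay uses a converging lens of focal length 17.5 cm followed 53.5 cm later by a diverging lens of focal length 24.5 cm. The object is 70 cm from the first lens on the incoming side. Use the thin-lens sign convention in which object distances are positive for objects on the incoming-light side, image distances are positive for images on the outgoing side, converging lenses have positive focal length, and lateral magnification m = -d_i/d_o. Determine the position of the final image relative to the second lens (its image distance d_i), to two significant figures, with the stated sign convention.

First lens: d_i1 = 1/(1/17.5 - 1/70) = 23.333 cm.
Object distance for lens 2: d_o2 = 53.5 - 23.333 = 30.167 cm.
Second lens: d_i2 = 1/(1/(-24.5) - 1/(30.167)) = -13.520 cm.

-14 cm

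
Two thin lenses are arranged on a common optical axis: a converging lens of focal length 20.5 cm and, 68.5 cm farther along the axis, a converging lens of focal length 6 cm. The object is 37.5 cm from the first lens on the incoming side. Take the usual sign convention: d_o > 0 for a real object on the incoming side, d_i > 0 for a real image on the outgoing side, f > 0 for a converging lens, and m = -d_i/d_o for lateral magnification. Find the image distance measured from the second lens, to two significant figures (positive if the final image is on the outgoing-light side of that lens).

8.1 cm

First lens: d_i1 = 1/(1/20.5 - 1/37.5) = 45.221 cm.
That image sits 23.279 cm in front of the second lens, so d_o2 = 23.279 cm.
Second lens: d_i2 = 1/(1/6 - 1/(23.279)) = 8.083 cm.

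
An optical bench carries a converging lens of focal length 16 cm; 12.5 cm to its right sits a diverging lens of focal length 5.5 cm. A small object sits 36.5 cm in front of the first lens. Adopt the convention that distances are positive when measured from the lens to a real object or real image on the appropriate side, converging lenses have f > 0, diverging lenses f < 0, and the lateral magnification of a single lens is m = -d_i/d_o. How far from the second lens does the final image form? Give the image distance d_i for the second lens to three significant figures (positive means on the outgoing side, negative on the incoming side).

First lens: d_i1 = 1/(1/16 - 1/36.5) = 28.488 cm.
This image would form 28.488 cm past lens 1, i.e. 15.988 cm beyond lens 2, so it is a virtual object for lens 2: d_o2 = 12.5 - 28.488 = -15.988 cm.
Second lens: d_i2 = 1/(1/(-5.5) - 1/(-15.988)) = -8.384 cm.

-8.38 cm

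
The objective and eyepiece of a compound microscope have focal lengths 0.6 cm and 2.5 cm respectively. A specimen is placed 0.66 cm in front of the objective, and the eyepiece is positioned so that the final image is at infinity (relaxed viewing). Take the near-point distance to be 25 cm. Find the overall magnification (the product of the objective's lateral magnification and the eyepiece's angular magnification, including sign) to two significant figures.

Objective: 1/d_i = 1/f_obj - 1/d_o = 1/0.6 - 1/0.66 = 0.15152 cm^-1, so d_i = 6.600 cm.
m_obj = -d_i/d_o = -6.600/0.66 = -10.000.
Eyepiece angular magnification (image at infinity): M_eye = D/f_e = 25/2.5 = 10.000.
Overall M = m_obj x M_eye = (-10.000)(10.000) = -100.00.

-100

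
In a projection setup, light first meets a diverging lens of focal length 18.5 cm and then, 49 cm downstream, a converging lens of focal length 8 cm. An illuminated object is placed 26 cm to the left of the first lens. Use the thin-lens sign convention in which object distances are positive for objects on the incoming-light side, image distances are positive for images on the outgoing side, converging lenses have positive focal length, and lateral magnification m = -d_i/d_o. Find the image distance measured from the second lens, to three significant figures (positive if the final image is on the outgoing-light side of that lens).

9.24 cm

Lens 1: 1/d_i1 = 1/f_1 - 1/d_o1 = 1/(-18.5) - 1/26 = -0.09252 cm^-1, so d_i1 = -10.809 cm.
The intermediate image is virtual, 10.809 cm to the left of lens 1, so d_o2 = L - d_i1 = 49 - (-10.809) = 59.809 cm.
Lens 2: 1/d_i2 = 1/f_2 - 1/d_o2 = 1/8 - 1/(59.809) = 0.10828 cm^-1, so d_i2 = 9.235 cm.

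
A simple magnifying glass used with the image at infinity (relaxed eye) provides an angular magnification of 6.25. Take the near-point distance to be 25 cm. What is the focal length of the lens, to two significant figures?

4.0 cm

For the image at infinity, M = D/f.
f = D/M = 25/6.25 = 4.000 cm.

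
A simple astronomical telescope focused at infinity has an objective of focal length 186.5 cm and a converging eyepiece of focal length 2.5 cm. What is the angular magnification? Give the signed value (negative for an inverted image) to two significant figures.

M = -f_obj/f_eye = -186.5/(2.5) = -74.600.

-75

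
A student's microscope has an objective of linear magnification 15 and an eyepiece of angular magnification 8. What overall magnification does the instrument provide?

The overall magnification of a compound microscope is the product of the objective and eyepiece magnifications:
M = M_obj x M_eye = 15 x 8 = 120.

120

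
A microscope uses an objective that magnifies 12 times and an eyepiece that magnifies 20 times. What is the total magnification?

The overall magnification of a compound microscope is the product of the objective and eyepiece magnifications:
M = M_obj x M_eye = 12 x 20 = 240.

240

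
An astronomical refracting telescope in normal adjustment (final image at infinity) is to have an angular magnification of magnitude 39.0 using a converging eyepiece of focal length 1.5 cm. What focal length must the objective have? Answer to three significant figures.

58.5 cm

|M| = f_obj/|f_eye|, so f_obj = |M| x |f_eye| = 39.0 x 1.5 = 58.500 cm.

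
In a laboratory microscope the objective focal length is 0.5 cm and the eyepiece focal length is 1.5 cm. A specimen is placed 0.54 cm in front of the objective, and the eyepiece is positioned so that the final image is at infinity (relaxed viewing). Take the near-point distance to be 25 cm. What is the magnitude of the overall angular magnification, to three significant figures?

208

Objective: 1/d_i = 1/f_obj - 1/d_o = 1/0.5 - 1/0.54 = 0.14815 cm^-1, so d_i = 6.750 cm.
m_obj = -d_i/d_o = -6.750/0.54 = -12.500.
Eyepiece angular magnification (image at infinity): M_eye = D/f_e = 25/1.5 = 16.667.
Overall M = m_obj x M_eye = (-12.500)(16.667) = -208.33.
|M| = 208.33.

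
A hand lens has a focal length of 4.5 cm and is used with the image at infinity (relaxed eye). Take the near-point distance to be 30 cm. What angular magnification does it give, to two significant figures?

6.7

M = D/f = 30/4.5 = 6.667.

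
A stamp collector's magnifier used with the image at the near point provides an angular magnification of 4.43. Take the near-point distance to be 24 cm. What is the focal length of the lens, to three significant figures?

7.00 cm

For the image at the near point, M = 1 + D/f.
f = D/(M - 1) = 24/(4.43 - 1) = 6.997 cm.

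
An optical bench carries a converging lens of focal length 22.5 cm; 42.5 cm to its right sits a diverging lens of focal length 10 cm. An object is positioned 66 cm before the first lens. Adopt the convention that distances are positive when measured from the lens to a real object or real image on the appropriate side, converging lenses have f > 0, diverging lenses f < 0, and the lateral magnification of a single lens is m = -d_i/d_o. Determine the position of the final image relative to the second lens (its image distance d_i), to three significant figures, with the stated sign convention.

-4.55 cm

First lens: d_i1 = 1/(1/22.5 - 1/66) = 34.138 cm.
That image sits 8.362 cm in front of the second lens, so d_o2 = 8.362 cm.
Second lens: d_i2 = 1/(1/(-10) - 1/(8.362)) = -4.554 cm.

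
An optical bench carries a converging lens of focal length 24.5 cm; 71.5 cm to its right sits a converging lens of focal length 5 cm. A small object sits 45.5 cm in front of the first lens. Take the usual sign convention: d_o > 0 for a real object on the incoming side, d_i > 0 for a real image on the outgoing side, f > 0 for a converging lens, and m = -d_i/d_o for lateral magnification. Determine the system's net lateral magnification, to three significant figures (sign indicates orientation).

Lens 1: 1/d_i1 = 1/f_1 - 1/d_o1 = 1/24.5 - 1/45.5 = 0.01884 cm^-1, so d_i1 = 53.083 cm.
m_1 = -(53.083)/45.5 = -1.1667.
That image sits 18.417 cm in front of the second lens, so d_o2 = 18.417 cm.
Lens 2: 1/d_i2 = 1/f_2 - 1/d_o2 = 1/5 - 1/(18.417) = 0.14570 cm^-1, so d_i2 = 6.863 cm.
m_2 = -(6.863)/(18.417) = -0.3727.
The system's lateral magnification is m_1 m_2 = (-1.1667)(-0.3727) = 0.4348.

0.435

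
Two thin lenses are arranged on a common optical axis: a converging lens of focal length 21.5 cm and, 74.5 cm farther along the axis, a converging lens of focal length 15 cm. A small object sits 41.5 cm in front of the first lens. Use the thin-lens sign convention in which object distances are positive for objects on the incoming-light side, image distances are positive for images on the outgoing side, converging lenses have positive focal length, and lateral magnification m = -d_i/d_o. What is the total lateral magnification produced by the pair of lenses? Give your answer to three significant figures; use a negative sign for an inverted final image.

Lens 1: 1/d_i1 = 1/f_1 - 1/d_o1 = 1/21.5 - 1/41.5 = 0.02242 cm^-1, so d_i1 = 44.613 cm.
m_1 = -(44.613)/41.5 = -1.0750.
The intermediate image is 44.613 cm to the right of lens 1, so d_o2 = L - d_i1 = 74.5 - 44.613 = 29.887 cm.
Lens 2: 1/d_i2 = 1/f_2 - 1/d_o2 = 1/15 - 1/(29.887) = 0.03321 cm^-1, so d_i2 = 30.113 cm.
m_2 = -(30.113)/(29.887) = -1.0076.
Total m = m_1 x m_2 = (-1.0750)(-1.0076) = 1.0831.

1.08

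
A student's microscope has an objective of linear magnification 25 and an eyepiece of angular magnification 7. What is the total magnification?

175

The overall magnification of a compound microscope is the product of the objective and eyepiece magnifications:
M = M_obj x M_eye = 25 x 7 = 175.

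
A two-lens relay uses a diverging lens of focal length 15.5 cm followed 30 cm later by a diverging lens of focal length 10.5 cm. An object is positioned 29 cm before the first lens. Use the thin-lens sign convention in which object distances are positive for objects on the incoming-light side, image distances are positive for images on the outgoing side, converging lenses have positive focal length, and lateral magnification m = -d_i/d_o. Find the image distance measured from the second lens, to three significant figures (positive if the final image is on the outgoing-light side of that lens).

First lens: d_i1 = 1/(1/(-15.5) - 1/29) = -10.101 cm.
With d_i1 < 0 the first image is virtual and lies on the object side; the object distance for lens 2 is d_o2 = 30 - (-10.101) = 40.101 cm.
Second lens: d_i2 = 1/(1/(-10.5) - 1/(40.101)) = -8.321 cm.

-8.32 cm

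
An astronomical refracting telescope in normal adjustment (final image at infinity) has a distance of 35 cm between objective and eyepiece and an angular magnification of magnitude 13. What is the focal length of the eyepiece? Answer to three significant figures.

In normal adjustment the tube length equals f_obj + f_eye and |M| = f_obj/f_eye.
So f_obj = 13 f_eye and 13 f_eye + f_eye = 35 cm, giving f_eye = 35/14 = 2.500 cm and f_obj = 32.500 cm.

2.50 cm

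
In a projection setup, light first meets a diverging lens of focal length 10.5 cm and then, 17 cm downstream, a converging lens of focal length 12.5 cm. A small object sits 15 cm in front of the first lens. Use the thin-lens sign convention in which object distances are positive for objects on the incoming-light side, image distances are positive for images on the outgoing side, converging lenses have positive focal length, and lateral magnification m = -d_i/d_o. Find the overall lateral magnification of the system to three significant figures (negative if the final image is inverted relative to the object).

-0.482

Lens 1: 1/d_i1 = 1/f_1 - 1/d_o1 = 1/(-10.5) - 1/15 = -0.16190 cm^-1, so d_i1 = -6.176 cm.
m_1 = -(-6.176)/15 = 0.4118.
The intermediate image is virtual, 6.176 cm to the left of lens 1, so d_o2 = L - d_i1 = 17 - (-6.176) = 23.176 cm.
Lens 2: 1/d_i2 = 1/f_2 - 1/d_o2 = 1/12.5 - 1/(23.176) = 0.03685 cm^-1, so d_i2 = 27.135 cm.
m_2 = -(27.135)/(23.176) = -1.1708.
The system's lateral magnification is m_1 m_2 = (0.4118)(-1.1708) = -0.4821.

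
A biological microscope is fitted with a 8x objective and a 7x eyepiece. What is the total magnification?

56

The overall magnification of a compound microscope is the product of the objective and eyepiece magnifications:
M = M_obj x M_eye = 8 x 7 = 56.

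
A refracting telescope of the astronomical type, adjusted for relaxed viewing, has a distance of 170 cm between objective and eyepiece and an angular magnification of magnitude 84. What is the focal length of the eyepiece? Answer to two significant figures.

In normal adjustment the tube length equals f_obj + f_eye and |M| = f_obj/f_eye.
So f_obj = 84 f_eye and 84 f_eye + f_eye = 170 cm, giving f_eye = 170/85 = 2.000 cm and f_obj = 168.000 cm.

2.0 cm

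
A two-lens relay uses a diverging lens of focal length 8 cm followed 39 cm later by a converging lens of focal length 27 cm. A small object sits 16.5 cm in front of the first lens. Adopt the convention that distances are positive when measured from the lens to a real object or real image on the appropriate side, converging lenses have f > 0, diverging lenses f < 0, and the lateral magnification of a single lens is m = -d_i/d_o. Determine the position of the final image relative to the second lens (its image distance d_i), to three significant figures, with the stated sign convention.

First lens: d_i1 = 1/(1/(-8) - 1/16.5) = -5.388 cm.
With d_i1 < 0 the first image is virtual and lies on the object side; the object distance for lens 2 is d_o2 = 39 - (-5.388) = 44.388 cm.
Second lens: d_i2 = 1/(1/27 - 1/(44.388)) = 68.926 cm.

68.9 cm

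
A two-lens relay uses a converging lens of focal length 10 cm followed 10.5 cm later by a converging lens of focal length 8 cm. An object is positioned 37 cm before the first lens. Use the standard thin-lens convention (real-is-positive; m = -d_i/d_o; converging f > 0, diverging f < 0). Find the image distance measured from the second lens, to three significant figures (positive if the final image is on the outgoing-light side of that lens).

2.29 cm

First lens: d_i1 = 1/(1/10 - 1/37) = 13.704 cm.
Since 13.704 cm > 10.5 cm, the first image lies past the second lens and serves as a virtual object: d_o2 = L - d_i1 = -3.204 cm.
Second lens: d_i2 = 1/(1/8 - 1/(-3.204)) = 2.288 cm.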